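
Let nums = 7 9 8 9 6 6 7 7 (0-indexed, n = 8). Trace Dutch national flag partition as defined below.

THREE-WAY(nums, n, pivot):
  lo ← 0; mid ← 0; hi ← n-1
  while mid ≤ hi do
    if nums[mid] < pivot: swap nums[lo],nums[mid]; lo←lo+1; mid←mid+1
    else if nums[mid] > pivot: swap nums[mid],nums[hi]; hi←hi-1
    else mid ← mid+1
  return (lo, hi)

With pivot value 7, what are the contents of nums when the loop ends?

pivot = 7; lo=0, mid=0, hi=7
nums[mid]=7=7: mid=1
nums[mid]=9>7: swap nums[1],nums[7]; hi=6 → 7 7 8 9 6 6 7 9
nums[mid]=7=7: mid=2
nums[mid]=8>7: swap nums[2],nums[6]; hi=5 → 7 7 7 9 6 6 8 9
nums[mid]=7=7: mid=3
nums[mid]=9>7: swap nums[3],nums[5]; hi=4 → 7 7 7 6 6 9 8 9
nums[mid]=6<7: swap nums[0],nums[3]; lo=1,mid=4 → 6 7 7 7 6 9 8 9
nums[mid]=6<7: swap nums[1],nums[4]; lo=2,mid=5 → 6 6 7 7 7 9 8 9
end: lo=2, hi=4; nums = 6 6 7 7 7 9 8 9

6 6 7 7 7 9 8 9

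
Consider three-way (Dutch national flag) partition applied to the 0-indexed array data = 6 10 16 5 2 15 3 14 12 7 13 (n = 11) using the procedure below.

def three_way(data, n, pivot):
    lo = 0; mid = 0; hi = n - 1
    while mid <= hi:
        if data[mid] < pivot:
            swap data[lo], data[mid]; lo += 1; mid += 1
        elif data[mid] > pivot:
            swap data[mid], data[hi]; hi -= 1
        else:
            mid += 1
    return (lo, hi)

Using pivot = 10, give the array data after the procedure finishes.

pivot = 10; lo=0, mid=0, hi=10
data[mid]=6<10: swap data[0],data[0]; lo=1,mid=1 → 6 10 16 5 2 15 3 14 12 7 13
data[mid]=10=10: mid=2
data[mid]=16>10: swap data[2],data[10]; hi=9 → 6 10 13 5 2 15 3 14 12 7 16
data[mid]=13>10: swap data[2],data[9]; hi=8 → 6 10 7 5 2 15 3 14 12 13 16
data[mid]=7<10: swap data[1],data[2]; lo=2,mid=3 → 6 7 10 5 2 15 3 14 12 13 16
data[mid]=5<10: swap data[2],data[3]; lo=3,mid=4 → 6 7 5 10 2 15 3 14 12 13 16
data[mid]=2<10: swap data[3],data[4]; lo=4,mid=5 → 6 7 5 2 10 15 3 14 12 13 16
data[mid]=15>10: swap data[5],data[8]; hi=7 → 6 7 5 2 10 12 3 14 15 13 16
data[mid]=12>10: swap data[5],data[7]; hi=6 → 6 7 5 2 10 14 3 12 15 13 16
data[mid]=14>10: swap data[5],data[6]; hi=5 → 6 7 5 2 10 3 14 12 15 13 16
data[mid]=3<10: swap data[4],data[5]; lo=5,mid=6 → 6 7 5 2 3 10 14 12 15 13 16
end: lo=5, hi=5; data = 6 7 5 2 3 10 14 12 15 13 16

6 7 5 2 3 10 14 12 15 13 16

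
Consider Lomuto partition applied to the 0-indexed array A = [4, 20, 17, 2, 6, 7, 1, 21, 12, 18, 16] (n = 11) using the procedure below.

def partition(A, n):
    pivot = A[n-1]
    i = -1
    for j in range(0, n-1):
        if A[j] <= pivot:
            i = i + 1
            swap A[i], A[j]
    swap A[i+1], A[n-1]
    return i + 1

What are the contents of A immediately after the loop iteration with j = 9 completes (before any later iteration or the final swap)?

[4, 2, 6, 7, 1, 12, 17, 21, 20, 18, 16]

pivot = A[10] = 16; i = -1
j=0: A[0]=4 ≤ 16 → i=0, swap A[0],A[0] (no change) → [4, 20, 17, 2, 6, 7, 1, 21, 12, 18, 16]
j=1: A[1]=20 > 16 → no swap
j=2: A[2]=17 > 16 → no swap
j=3: A[3]=2 ≤ 16 → i=1, swap A[1],A[3] → [4, 2, 17, 20, 6, 7, 1, 21, 12, 18, 16]
j=4: A[4]=6 ≤ 16 → i=2, swap A[2],A[4] → [4, 2, 6, 20, 17, 7, 1, 21, 12, 18, 16]
j=5: A[5]=7 ≤ 16 → i=3, swap A[3],A[5] → [4, 2, 6, 7, 17, 20, 1, 21, 12, 18, 16]
j=6: A[6]=1 ≤ 16 → i=4, swap A[4],A[6] → [4, 2, 6, 7, 1, 20, 17, 21, 12, 18, 16]
j=7: A[7]=21 > 16 → no swap
j=8: A[8]=12 ≤ 16 → i=5, swap A[5],A[8] → [4, 2, 6, 7, 1, 12, 17, 21, 20, 18, 16]
j=9: A[9]=18 > 16 → no swap
(after j=9) A = [4, 2, 6, 7, 1, 12, 17, 21, 20, 18, 16]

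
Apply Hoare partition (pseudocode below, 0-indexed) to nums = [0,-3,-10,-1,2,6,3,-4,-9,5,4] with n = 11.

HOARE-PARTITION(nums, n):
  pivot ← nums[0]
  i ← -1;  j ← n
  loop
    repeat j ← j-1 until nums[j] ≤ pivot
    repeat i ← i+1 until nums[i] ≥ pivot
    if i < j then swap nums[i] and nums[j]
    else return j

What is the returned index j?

pivot = nums[0] = 0; i = -1, j = 11
j→8 (nums[8]=-9≤0), i→0 (nums[0]=0≥0); i<j, swap → [-9,-3,-10,-1,2,6,3,-4,0,5,4]
j→7 (nums[7]=-4≤0), i→4 (nums[4]=2≥0); i<j, swap → [-9,-3,-10,-1,-4,6,3,2,0,5,4]
j→4, i→5; i≥j, return j=4. nums = [-9,-3,-10,-1,-4,6,3,2,0,5,4]

4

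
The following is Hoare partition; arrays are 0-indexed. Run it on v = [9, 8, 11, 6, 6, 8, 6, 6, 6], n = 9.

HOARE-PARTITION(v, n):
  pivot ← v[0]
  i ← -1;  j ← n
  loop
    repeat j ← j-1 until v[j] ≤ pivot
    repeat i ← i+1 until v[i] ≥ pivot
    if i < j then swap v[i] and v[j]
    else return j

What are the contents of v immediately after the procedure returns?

[6, 8, 6, 6, 6, 8, 6, 11, 9]

pivot=9
j stops at 8 (6), i stops at 0 (9); swap ⇒ [6, 8, 11, 6, 6, 8, 6, 6, 9]
j stops at 7 (6), i stops at 2 (11); swap ⇒ [6, 8, 6, 6, 6, 8, 6, 11, 9]
j stops at 6, i stops at 7; i≥j ⇒ return 6. v=[6, 8, 6, 6, 6, 8, 6, 11, 9]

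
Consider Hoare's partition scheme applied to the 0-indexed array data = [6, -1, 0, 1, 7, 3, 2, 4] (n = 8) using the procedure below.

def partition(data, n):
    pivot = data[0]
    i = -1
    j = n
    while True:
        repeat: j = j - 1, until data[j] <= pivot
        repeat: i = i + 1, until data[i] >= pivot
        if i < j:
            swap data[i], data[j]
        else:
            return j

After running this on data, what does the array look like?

[4, -1, 0, 1, 2, 3, 7, 6]

pivot=6
j stops at 7 (4), i stops at 0 (6); swap ⇒ [4, -1, 0, 1, 7, 3, 2, 6]
j stops at 6 (2), i stops at 4 (7); swap ⇒ [4, -1, 0, 1, 2, 3, 7, 6]
j stops at 5, i stops at 6; i≥j ⇒ return 5. data=[4, -1, 0, 1, 2, 3, 7, 6]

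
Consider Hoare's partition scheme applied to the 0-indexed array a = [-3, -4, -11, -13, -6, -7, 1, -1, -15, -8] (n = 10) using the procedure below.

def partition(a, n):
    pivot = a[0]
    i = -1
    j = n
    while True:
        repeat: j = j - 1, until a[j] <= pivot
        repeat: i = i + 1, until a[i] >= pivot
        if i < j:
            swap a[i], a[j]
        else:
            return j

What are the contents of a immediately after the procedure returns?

[-8, -4, -11, -13, -6, -7, -15, -1, 1, -3]

pivot = a[0] = -3; i = -1, j = 10
j→9 (a[9]=-8≤-3), i→0 (a[0]=-3≥-3); i<j, swap → [-8, -4, -11, -13, -6, -7, 1, -1, -15, -3]
j→8 (a[8]=-15≤-3), i→6 (a[6]=1≥-3); i<j, swap → [-8, -4, -11, -13, -6, -7, -15, -1, 1, -3]
j→6, i→7; i≥j, return j=6. a = [-8, -4, -11, -13, -6, -7, -15, -1, 1, -3]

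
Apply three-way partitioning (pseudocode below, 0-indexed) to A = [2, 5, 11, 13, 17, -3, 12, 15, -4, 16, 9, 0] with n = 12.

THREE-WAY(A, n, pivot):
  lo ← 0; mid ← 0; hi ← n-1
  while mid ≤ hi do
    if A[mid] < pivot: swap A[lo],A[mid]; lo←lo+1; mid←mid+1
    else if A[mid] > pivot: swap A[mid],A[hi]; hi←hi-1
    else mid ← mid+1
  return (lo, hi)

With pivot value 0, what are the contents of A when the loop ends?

pivot = 0; lo=0, mid=0, hi=11
A[mid]=2>0: swap A[0],A[11]; hi=10 → [0, 5, 11, 13, 17, -3, 12, 15, -4, 16, 9, 2]
A[mid]=0=0: mid=1
A[mid]=5>0: swap A[1],A[10]; hi=9 → [0, 9, 11, 13, 17, -3, 12, 15, -4, 16, 5, 2]
A[mid]=9>0: swap A[1],A[9]; hi=8 → [0, 16, 11, 13, 17, -3, 12, 15, -4, 9, 5, 2]
A[mid]=16>0: swap A[1],A[8]; hi=7 → [0, -4, 11, 13, 17, -3, 12, 15, 16, 9, 5, 2]
A[mid]=-4<0: swap A[0],A[1]; lo=1,mid=2 → [-4, 0, 11, 13, 17, -3, 12, 15, 16, 9, 5, 2]
A[mid]=11>0: swap A[2],A[7]; hi=6 → [-4, 0, 15, 13, 17, -3, 12, 11, 16, 9, 5, 2]
A[mid]=15>0: swap A[2],A[6]; hi=5 → [-4, 0, 12, 13, 17, -3, 15, 11, 16, 9, 5, 2]
A[mid]=12>0: swap A[2],A[5]; hi=4 → [-4, 0, -3, 13, 17, 12, 15, 11, 16, 9, 5, 2]
A[mid]=-3<0: swap A[1],A[2]; lo=2,mid=3 → [-4, -3, 0, 13, 17, 12, 15, 11, 16, 9, 5, 2]
A[mid]=13>0: swap A[3],A[4]; hi=3 → [-4, -3, 0, 17, 13, 12, 15, 11, 16, 9, 5, 2]
A[mid]=17>0: swap A[3],A[3]; hi=2 → [-4, -3, 0, 17, 13, 12, 15, 11, 16, 9, 5, 2]
end: lo=2, hi=2; A = [-4, -3, 0, 17, 13, 12, 15, 11, 16, 9, 5, 2]

[-4, -3, 0, 17, 13, 12, 15, 11, 16, 9, 5, 2]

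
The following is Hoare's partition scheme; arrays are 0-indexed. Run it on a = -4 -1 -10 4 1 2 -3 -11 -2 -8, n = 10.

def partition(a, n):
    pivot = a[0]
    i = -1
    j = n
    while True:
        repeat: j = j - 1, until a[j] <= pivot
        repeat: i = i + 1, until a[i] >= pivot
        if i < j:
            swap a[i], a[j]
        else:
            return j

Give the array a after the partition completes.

pivot=-4
j stops at 9 (-8), i stops at 0 (-4); swap ⇒ -8 -1 -10 4 1 2 -3 -11 -2 -4
j stops at 7 (-11), i stops at 1 (-1); swap ⇒ -8 -11 -10 4 1 2 -3 -1 -2 -4
j stops at 2, i stops at 3; i≥j ⇒ return 2. a=-8 -11 -10 4 1 2 -3 -1 -2 -4

-8 -11 -10 4 1 2 -3 -1 -2 -4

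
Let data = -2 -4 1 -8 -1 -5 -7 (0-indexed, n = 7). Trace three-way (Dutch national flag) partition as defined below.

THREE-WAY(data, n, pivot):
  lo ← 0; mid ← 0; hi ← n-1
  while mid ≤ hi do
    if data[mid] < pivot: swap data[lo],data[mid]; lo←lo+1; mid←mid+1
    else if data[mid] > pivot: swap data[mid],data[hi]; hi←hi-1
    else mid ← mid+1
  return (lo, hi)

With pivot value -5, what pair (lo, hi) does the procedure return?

(2, 2)

pivot = -5; lo=0, mid=0, hi=6
data[mid]=-2>-5: swap data[0],data[6]; hi=5 → -7 -4 1 -8 -1 -5 -2
data[mid]=-7<-5: swap data[0],data[0]; lo=1,mid=1 → -7 -4 1 -8 -1 -5 -2
data[mid]=-4>-5: swap data[1],data[5]; hi=4 → -7 -5 1 -8 -1 -4 -2
data[mid]=-5=-5: mid=2
data[mid]=1>-5: swap data[2],data[4]; hi=3 → -7 -5 -1 -8 1 -4 -2
data[mid]=-1>-5: swap data[2],data[3]; hi=2 → -7 -5 -8 -1 1 -4 -2
data[mid]=-8<-5: swap data[1],data[2]; lo=2,mid=3 → -7 -8 -5 -1 1 -4 -2
end: lo=2, hi=2; data = -7 -8 -5 -1 1 -4 -2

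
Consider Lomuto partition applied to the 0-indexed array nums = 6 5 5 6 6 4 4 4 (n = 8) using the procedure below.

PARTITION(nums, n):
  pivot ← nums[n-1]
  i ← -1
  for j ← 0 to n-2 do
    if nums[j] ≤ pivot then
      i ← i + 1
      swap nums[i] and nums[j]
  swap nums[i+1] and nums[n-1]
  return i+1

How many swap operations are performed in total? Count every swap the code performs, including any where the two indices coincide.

pivot = nums[7] = 4; i = -1
j=0: nums[0]=6 > 4 → no swap
j=1: nums[1]=5 > 4 → no swap
j=2: nums[2]=5 > 4 → no swap
j=3: nums[3]=6 > 4 → no swap
j=4: nums[4]=6 > 4 → no swap
j=5: nums[5]=4 ≤ 4 → i=0, swap nums[0],nums[5] → 4 5 5 6 6 6 4 4
j=6: nums[6]=4 ≤ 4 → i=1, swap nums[1],nums[6] → 4 4 5 6 6 6 5 4
final swap nums[2],nums[7] → 4 4 4 6 6 6 5 5; return 2

3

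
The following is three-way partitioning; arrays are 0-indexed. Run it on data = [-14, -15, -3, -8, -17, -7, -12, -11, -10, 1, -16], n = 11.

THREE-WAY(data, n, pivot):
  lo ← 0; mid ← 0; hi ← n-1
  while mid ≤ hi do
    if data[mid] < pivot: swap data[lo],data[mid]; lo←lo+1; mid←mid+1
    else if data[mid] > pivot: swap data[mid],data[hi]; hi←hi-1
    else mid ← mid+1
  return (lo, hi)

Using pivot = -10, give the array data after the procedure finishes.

pivot = -10; lo=0, mid=0, hi=10
data[mid]=-14<-10: swap data[0],data[0]; lo=1,mid=1 → [-14, -15, -3, -8, -17, -7, -12, -11, -10, 1, -16]
data[mid]=-15<-10: swap data[1],data[1]; lo=2,mid=2 → [-14, -15, -3, -8, -17, -7, -12, -11, -10, 1, -16]
data[mid]=-3>-10: swap data[2],data[10]; hi=9 → [-14, -15, -16, -8, -17, -7, -12, -11, -10, 1, -3]
data[mid]=-16<-10: swap data[2],data[2]; lo=3,mid=3 → [-14, -15, -16, -8, -17, -7, -12, -11, -10, 1, -3]
data[mid]=-8>-10: swap data[3],data[9]; hi=8 → [-14, -15, -16, 1, -17, -7, -12, -11, -10, -8, -3]
data[mid]=1>-10: swap data[3],data[8]; hi=7 → [-14, -15, -16, -10, -17, -7, -12, -11, 1, -8, -3]
data[mid]=-10=-10: mid=4
data[mid]=-17<-10: swap data[3],data[4]; lo=4,mid=5 → [-14, -15, -16, -17, -10, -7, -12, -11, 1, -8, -3]
data[mid]=-7>-10: swap data[5],data[7]; hi=6 → [-14, -15, -16, -17, -10, -11, -12, -7, 1, -8, -3]
data[mid]=-11<-10: swap data[4],data[5]; lo=5,mid=6 → [-14, -15, -16, -17, -11, -10, -12, -7, 1, -8, -3]
data[mid]=-12<-10: swap data[5],data[6]; lo=6,mid=7 → [-14, -15, -16, -17, -11, -12, -10, -7, 1, -8, -3]
end: lo=6, hi=6; data = [-14, -15, -16, -17, -11, -12, -10, -7, 1, -8, -3]

[-14, -15, -16, -17, -11, -12, -10, -7, 1, -8, -3]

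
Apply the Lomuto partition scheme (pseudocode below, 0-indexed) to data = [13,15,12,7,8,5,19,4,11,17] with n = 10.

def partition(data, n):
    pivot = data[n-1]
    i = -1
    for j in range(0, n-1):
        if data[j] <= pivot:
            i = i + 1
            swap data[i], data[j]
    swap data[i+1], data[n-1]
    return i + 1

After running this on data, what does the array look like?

pivot=17, i=-1
j=0: 13≤17, i=0, swap(0,0) ⇒ [13,15,12,7,8,5,19,4,11,17]
j=1: 15≤17, i=1, swap(1,1) ⇒ [13,15,12,7,8,5,19,4,11,17]
j=2: 12≤17, i=2, swap(2,2) ⇒ [13,15,12,7,8,5,19,4,11,17]
j=3: 7≤17, i=3, swap(3,3) ⇒ [13,15,12,7,8,5,19,4,11,17]
j=4: 8≤17, i=4, swap(4,4) ⇒ [13,15,12,7,8,5,19,4,11,17]
j=5: 5≤17, i=5, swap(5,5) ⇒ [13,15,12,7,8,5,19,4,11,17]
j=6: 19>17, skip
j=7: 4≤17, i=6, swap(6,7) ⇒ [13,15,12,7,8,5,4,19,11,17]
j=8: 11≤17, i=7, swap(7,8) ⇒ [13,15,12,7,8,5,4,11,19,17]
swap(8,9) ⇒ [13,15,12,7,8,5,4,11,17,19]; return 8

[13,15,12,7,8,5,4,11,17,19]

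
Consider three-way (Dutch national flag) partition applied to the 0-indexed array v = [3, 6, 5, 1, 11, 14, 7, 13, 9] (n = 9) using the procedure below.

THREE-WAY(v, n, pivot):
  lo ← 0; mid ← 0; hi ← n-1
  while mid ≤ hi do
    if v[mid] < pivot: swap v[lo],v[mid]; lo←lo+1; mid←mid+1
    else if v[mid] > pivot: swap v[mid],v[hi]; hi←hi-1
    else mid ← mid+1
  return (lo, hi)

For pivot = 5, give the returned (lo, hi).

(2, 2)

pivot = 5; lo=0, mid=0, hi=8
v[mid]=3<5: swap v[0],v[0]; lo=1,mid=1 → [3, 6, 5, 1, 11, 14, 7, 13, 9]
v[mid]=6>5: swap v[1],v[8]; hi=7 → [3, 9, 5, 1, 11, 14, 7, 13, 6]
v[mid]=9>5: swap v[1],v[7]; hi=6 → [3, 13, 5, 1, 11, 14, 7, 9, 6]
v[mid]=13>5: swap v[1],v[6]; hi=5 → [3, 7, 5, 1, 11, 14, 13, 9, 6]
v[mid]=7>5: swap v[1],v[5]; hi=4 → [3, 14, 5, 1, 11, 7, 13, 9, 6]
v[mid]=14>5: swap v[1],v[4]; hi=3 → [3, 11, 5, 1, 14, 7, 13, 9, 6]
v[mid]=11>5: swap v[1],v[3]; hi=2 → [3, 1, 5, 11, 14, 7, 13, 9, 6]
v[mid]=1<5: swap v[1],v[1]; lo=2,mid=2 → [3, 1, 5, 11, 14, 7, 13, 9, 6]
v[mid]=5=5: mid=3
end: lo=2, hi=2; v = [3, 1, 5, 11, 14, 7, 13, 9, 6]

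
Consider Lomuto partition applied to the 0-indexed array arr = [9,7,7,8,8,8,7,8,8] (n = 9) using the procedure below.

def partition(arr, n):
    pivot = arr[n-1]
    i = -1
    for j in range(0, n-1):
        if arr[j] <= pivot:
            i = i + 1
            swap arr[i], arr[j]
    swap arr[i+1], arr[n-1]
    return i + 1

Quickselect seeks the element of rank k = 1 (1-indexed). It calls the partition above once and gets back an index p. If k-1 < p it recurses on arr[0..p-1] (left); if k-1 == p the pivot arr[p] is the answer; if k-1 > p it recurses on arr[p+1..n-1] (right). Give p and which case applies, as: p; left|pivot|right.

7; left

pivot = arr[8] = 8; i = -1
j=0: arr[0]=9 > 8 → no swap
j=1: arr[1]=7 ≤ 8 → i=0, swap arr[0],arr[1] → [7,9,7,8,8,8,7,8,8]
j=2: arr[2]=7 ≤ 8 → i=1, swap arr[1],arr[2] → [7,7,9,8,8,8,7,8,8]
j=3: arr[3]=8 ≤ 8 → i=2, swap arr[2],arr[3] → [7,7,8,9,8,8,7,8,8]
j=4: arr[4]=8 ≤ 8 → i=3, swap arr[3],arr[4] → [7,7,8,8,9,8,7,8,8]
j=5: arr[5]=8 ≤ 8 → i=4, swap arr[4],arr[5] → [7,7,8,8,8,9,7,8,8]
j=6: arr[6]=7 ≤ 8 → i=5, swap arr[5],arr[6] → [7,7,8,8,8,7,9,8,8]
j=7: arr[7]=8 ≤ 8 → i=6, swap arr[6],arr[7] → [7,7,8,8,8,7,8,9,8]
final swap arr[7],arr[8] → [7,7,8,8,8,7,8,8,9]; return 7
p = 7; k-1 = 0 < 7 ⇒ left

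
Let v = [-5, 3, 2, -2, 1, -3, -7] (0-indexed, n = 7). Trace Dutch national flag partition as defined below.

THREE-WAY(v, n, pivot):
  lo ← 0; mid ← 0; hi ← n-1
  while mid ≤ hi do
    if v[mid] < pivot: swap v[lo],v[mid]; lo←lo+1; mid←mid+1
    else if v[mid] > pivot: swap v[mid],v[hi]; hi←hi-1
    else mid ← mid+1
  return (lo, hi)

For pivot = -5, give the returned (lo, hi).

pivot = -5; lo=0, mid=0, hi=6
v[mid]=-5=-5: mid=1
v[mid]=3>-5: swap v[1],v[6]; hi=5 → [-5, -7, 2, -2, 1, -3, 3]
v[mid]=-7<-5: swap v[0],v[1]; lo=1,mid=2 → [-7, -5, 2, -2, 1, -3, 3]
v[mid]=2>-5: swap v[2],v[5]; hi=4 → [-7, -5, -3, -2, 1, 2, 3]
v[mid]=-3>-5: swap v[2],v[4]; hi=3 → [-7, -5, 1, -2, -3, 2, 3]
v[mid]=1>-5: swap v[2],v[3]; hi=2 → [-7, -5, -2, 1, -3, 2, 3]
v[mid]=-2>-5: swap v[2],v[2]; hi=1 → [-7, -5, -2, 1, -3, 2, 3]
end: lo=1, hi=1; v = [-7, -5, -2, 1, -3, 2, 3]

(1, 1)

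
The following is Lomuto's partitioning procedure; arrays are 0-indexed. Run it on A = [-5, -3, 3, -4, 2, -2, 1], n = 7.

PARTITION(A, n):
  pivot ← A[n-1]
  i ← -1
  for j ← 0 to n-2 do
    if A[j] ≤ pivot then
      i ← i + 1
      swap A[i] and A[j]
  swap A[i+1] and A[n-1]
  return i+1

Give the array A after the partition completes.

pivot=1, i=-1
j=0: -5≤1, i=0, swap(0,0) ⇒ [-5, -3, 3, -4, 2, -2, 1]
j=1: -3≤1, i=1, swap(1,1) ⇒ [-5, -3, 3, -4, 2, -2, 1]
j=2: 3>1, skip
j=3: -4≤1, i=2, swap(2,3) ⇒ [-5, -3, -4, 3, 2, -2, 1]
j=4: 2>1, skip
j=5: -2≤1, i=3, swap(3,5) ⇒ [-5, -3, -4, -2, 2, 3, 1]
swap(4,6) ⇒ [-5, -3, -4, -2, 1, 3, 2]; return 4

[-5, -3, -4, -2, 1, 3, 2]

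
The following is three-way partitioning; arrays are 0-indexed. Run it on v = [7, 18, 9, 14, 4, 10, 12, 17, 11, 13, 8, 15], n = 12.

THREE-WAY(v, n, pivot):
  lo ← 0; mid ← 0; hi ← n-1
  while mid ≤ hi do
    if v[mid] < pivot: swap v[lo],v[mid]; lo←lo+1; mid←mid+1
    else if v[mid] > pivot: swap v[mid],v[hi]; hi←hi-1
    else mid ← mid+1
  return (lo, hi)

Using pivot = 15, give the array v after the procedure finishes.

[7, 9, 14, 4, 10, 12, 8, 11, 13, 15, 17, 18]

lo=0 mid=0 hi=11
7<15: swap(0,0), lo=1 mid=1 ⇒ [7, 18, 9, 14, 4, 10, 12, 17, 11, 13, 8, 15]
18>15: swap(1,11), hi=10 ⇒ [7, 15, 9, 14, 4, 10, 12, 17, 11, 13, 8, 18]
15=15: mid=2
9<15: swap(1,2), lo=2 mid=3 ⇒ [7, 9, 15, 14, 4, 10, 12, 17, 11, 13, 8, 18]
14<15: swap(2,3), lo=3 mid=4 ⇒ [7, 9, 14, 15, 4, 10, 12, 17, 11, 13, 8, 18]
4<15: swap(3,4), lo=4 mid=5 ⇒ [7, 9, 14, 4, 15, 10, 12, 17, 11, 13, 8, 18]
10<15: swap(4,5), lo=5 mid=6 ⇒ [7, 9, 14, 4, 10, 15, 12, 17, 11, 13, 8, 18]
12<15: swap(5,6), lo=6 mid=7 ⇒ [7, 9, 14, 4, 10, 12, 15, 17, 11, 13, 8, 18]
17>15: swap(7,10), hi=9 ⇒ [7, 9, 14, 4, 10, 12, 15, 8, 11, 13, 17, 18]
8<15: swap(6,7), lo=7 mid=8 ⇒ [7, 9, 14, 4, 10, 12, 8, 15, 11, 13, 17, 18]
11<15: swap(7,8), lo=8 mid=9 ⇒ [7, 9, 14, 4, 10, 12, 8, 11, 15, 13, 17, 18]
13<15: swap(8,9), lo=9 mid=10 ⇒ [7, 9, 14, 4, 10, 12, 8, 11, 13, 15, 17, 18]
done. lo=9 hi=9; v=[7, 9, 14, 4, 10, 12, 8, 11, 13, 15, 17, 18]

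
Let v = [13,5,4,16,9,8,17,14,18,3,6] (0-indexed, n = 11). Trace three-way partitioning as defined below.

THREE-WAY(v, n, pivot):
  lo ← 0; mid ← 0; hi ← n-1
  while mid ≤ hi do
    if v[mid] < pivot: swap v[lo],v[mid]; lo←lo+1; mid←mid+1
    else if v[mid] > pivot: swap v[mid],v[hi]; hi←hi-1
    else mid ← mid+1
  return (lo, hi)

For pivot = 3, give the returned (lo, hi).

lo=0 mid=0 hi=10
13>3: swap(0,10), hi=9 ⇒ [6,5,4,16,9,8,17,14,18,3,13]
6>3: swap(0,9), hi=8 ⇒ [3,5,4,16,9,8,17,14,18,6,13]
3=3: mid=1
5>3: swap(1,8), hi=7 ⇒ [3,18,4,16,9,8,17,14,5,6,13]
18>3: swap(1,7), hi=6 ⇒ [3,14,4,16,9,8,17,18,5,6,13]
14>3: swap(1,6), hi=5 ⇒ [3,17,4,16,9,8,14,18,5,6,13]
17>3: swap(1,5), hi=4 ⇒ [3,8,4,16,9,17,14,18,5,6,13]
8>3: swap(1,4), hi=3 ⇒ [3,9,4,16,8,17,14,18,5,6,13]
9>3: swap(1,3), hi=2 ⇒ [3,16,4,9,8,17,14,18,5,6,13]
16>3: swap(1,2), hi=1 ⇒ [3,4,16,9,8,17,14,18,5,6,13]
4>3: swap(1,1), hi=0 ⇒ [3,4,16,9,8,17,14,18,5,6,13]
done. lo=0 hi=0; v=[3,4,16,9,8,17,14,18,5,6,13]

(0, 0)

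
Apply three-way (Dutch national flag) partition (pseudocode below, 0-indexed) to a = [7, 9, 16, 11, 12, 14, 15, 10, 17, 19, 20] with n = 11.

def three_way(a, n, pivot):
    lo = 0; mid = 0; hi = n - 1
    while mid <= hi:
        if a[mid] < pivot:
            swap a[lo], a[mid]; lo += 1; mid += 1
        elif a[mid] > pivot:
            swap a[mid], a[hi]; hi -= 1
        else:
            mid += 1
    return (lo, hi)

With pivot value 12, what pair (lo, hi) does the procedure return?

(4, 4)

pivot = 12; lo=0, mid=0, hi=10
a[mid]=7<12: swap a[0],a[0]; lo=1,mid=1 → [7, 9, 16, 11, 12, 14, 15, 10, 17, 19, 20]
a[mid]=9<12: swap a[1],a[1]; lo=2,mid=2 → [7, 9, 16, 11, 12, 14, 15, 10, 17, 19, 20]
a[mid]=16>12: swap a[2],a[10]; hi=9 → [7, 9, 20, 11, 12, 14, 15, 10, 17, 19, 16]
a[mid]=20>12: swap a[2],a[9]; hi=8 → [7, 9, 19, 11, 12, 14, 15, 10, 17, 20, 16]
a[mid]=19>12: swap a[2],a[8]; hi=7 → [7, 9, 17, 11, 12, 14, 15, 10, 19, 20, 16]
a[mid]=17>12: swap a[2],a[7]; hi=6 → [7, 9, 10, 11, 12, 14, 15, 17, 19, 20, 16]
a[mid]=10<12: swap a[2],a[2]; lo=3,mid=3 → [7, 9, 10, 11, 12, 14, 15, 17, 19, 20, 16]
a[mid]=11<12: swap a[3],a[3]; lo=4,mid=4 → [7, 9, 10, 11, 12, 14, 15, 17, 19, 20, 16]
a[mid]=12=12: mid=5
a[mid]=14>12: swap a[5],a[6]; hi=5 → [7, 9, 10, 11, 12, 15, 14, 17, 19, 20, 16]
a[mid]=15>12: swap a[5],a[5]; hi=4 → [7, 9, 10, 11, 12, 15, 14, 17, 19, 20, 16]
end: lo=4, hi=4; a = [7, 9, 10, 11, 12, 15, 14, 17, 19, 20, 16]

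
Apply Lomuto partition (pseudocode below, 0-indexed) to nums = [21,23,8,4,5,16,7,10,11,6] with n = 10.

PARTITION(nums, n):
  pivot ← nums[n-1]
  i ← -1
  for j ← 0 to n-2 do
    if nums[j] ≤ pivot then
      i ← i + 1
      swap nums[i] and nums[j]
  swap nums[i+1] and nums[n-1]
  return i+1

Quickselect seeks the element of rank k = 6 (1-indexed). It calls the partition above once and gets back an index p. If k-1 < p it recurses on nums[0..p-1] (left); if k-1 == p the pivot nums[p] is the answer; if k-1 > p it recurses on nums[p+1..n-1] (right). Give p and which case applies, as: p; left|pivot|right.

2; right

pivot=6, i=-1
j=0: 21>6, skip
j=1: 23>6, skip
j=2: 8>6, skip
j=3: 4≤6, i=0, swap(0,3) ⇒ [4,23,8,21,5,16,7,10,11,6]
j=4: 5≤6, i=1, swap(1,4) ⇒ [4,5,8,21,23,16,7,10,11,6]
j=5: 16>6, skip
j=6: 7>6, skip
j=7: 10>6, skip
j=8: 11>6, skip
swap(2,9) ⇒ [4,5,6,21,23,16,7,10,11,8]; return 2
p = 2; k-1 = 5 > 2 ⇒ right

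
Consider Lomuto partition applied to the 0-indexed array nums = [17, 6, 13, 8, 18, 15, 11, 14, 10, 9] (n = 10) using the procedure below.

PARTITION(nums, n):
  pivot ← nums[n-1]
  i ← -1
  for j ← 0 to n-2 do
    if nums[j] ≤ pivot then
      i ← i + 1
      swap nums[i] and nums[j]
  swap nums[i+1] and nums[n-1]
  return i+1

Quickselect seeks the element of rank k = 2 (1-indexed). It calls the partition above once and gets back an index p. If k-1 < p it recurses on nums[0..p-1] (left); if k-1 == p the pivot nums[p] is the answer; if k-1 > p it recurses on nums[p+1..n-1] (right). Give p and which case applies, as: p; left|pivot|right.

pivot=9, i=-1
j=0: 17>9, skip
j=1: 6≤9, i=0, swap(0,1) ⇒ [6, 17, 13, 8, 18, 15, 11, 14, 10, 9]
j=2: 13>9, skip
j=3: 8≤9, i=1, swap(1,3) ⇒ [6, 8, 13, 17, 18, 15, 11, 14, 10, 9]
j=4: 18>9, skip
j=5: 15>9, skip
j=6: 11>9, skip
j=7: 14>9, skip
j=8: 10>9, skip
swap(2,9) ⇒ [6, 8, 9, 17, 18, 15, 11, 14, 10, 13]; return 2
p = 2; k-1 = 1 < 2 ⇒ left

2; left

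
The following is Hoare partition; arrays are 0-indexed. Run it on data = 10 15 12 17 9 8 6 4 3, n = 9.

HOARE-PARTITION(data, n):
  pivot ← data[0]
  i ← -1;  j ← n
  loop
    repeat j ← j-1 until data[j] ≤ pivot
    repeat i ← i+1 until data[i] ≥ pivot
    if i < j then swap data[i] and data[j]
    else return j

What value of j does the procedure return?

4

pivot=10
j stops at 8 (3), i stops at 0 (10); swap ⇒ 3 15 12 17 9 8 6 4 10
j stops at 7 (4), i stops at 1 (15); swap ⇒ 3 4 12 17 9 8 6 15 10
j stops at 6 (6), i stops at 2 (12); swap ⇒ 3 4 6 17 9 8 12 15 10
j stops at 5 (8), i stops at 3 (17); swap ⇒ 3 4 6 8 9 17 12 15 10
j stops at 4, i stops at 5; i≥j ⇒ return 4. data=3 4 6 8 9 17 12 15 10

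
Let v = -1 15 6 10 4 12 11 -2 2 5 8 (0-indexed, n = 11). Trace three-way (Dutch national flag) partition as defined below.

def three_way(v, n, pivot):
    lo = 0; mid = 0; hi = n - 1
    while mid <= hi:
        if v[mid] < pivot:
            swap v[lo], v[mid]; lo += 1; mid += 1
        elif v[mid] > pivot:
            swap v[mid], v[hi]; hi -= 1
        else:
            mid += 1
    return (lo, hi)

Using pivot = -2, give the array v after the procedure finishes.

-2 6 10 4 12 11 15 2 5 8 -1

pivot = -2; lo=0, mid=0, hi=10
v[mid]=-1>-2: swap v[0],v[10]; hi=9 → 8 15 6 10 4 12 11 -2 2 5 -1
v[mid]=8>-2: swap v[0],v[9]; hi=8 → 5 15 6 10 4 12 11 -2 2 8 -1
v[mid]=5>-2: swap v[0],v[8]; hi=7 → 2 15 6 10 4 12 11 -2 5 8 -1
v[mid]=2>-2: swap v[0],v[7]; hi=6 → -2 15 6 10 4 12 11 2 5 8 -1
v[mid]=-2=-2: mid=1
v[mid]=15>-2: swap v[1],v[6]; hi=5 → -2 11 6 10 4 12 15 2 5 8 -1
v[mid]=11>-2: swap v[1],v[5]; hi=4 → -2 12 6 10 4 11 15 2 5 8 -1
v[mid]=12>-2: swap v[1],v[4]; hi=3 → -2 4 6 10 12 11 15 2 5 8 -1
v[mid]=4>-2: swap v[1],v[3]; hi=2 → -2 10 6 4 12 11 15 2 5 8 -1
v[mid]=10>-2: swap v[1],v[2]; hi=1 → -2 6 10 4 12 11 15 2 5 8 -1
v[mid]=6>-2: swap v[1],v[1]; hi=0 → -2 6 10 4 12 11 15 2 5 8 -1
end: lo=0, hi=0; v = -2 6 10 4 12 11 15 2 5 8 -1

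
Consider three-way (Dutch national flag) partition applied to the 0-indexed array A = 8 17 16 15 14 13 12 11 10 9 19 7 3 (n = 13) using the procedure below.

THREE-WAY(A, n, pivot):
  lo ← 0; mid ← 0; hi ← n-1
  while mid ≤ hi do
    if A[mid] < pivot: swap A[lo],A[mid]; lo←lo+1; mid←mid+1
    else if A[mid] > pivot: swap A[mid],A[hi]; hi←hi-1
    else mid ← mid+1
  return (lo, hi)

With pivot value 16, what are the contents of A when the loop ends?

pivot = 16; lo=0, mid=0, hi=12
A[mid]=8<16: swap A[0],A[0]; lo=1,mid=1 → 8 17 16 15 14 13 12 11 10 9 19 7 3
A[mid]=17>16: swap A[1],A[12]; hi=11 → 8 3 16 15 14 13 12 11 10 9 19 7 17
A[mid]=3<16: swap A[1],A[1]; lo=2,mid=2 → 8 3 16 15 14 13 12 11 10 9 19 7 17
A[mid]=16=16: mid=3
A[mid]=15<16: swap A[2],A[3]; lo=3,mid=4 → 8 3 15 16 14 13 12 11 10 9 19 7 17
A[mid]=14<16: swap A[3],A[4]; lo=4,mid=5 → 8 3 15 14 16 13 12 11 10 9 19 7 17
A[mid]=13<16: swap A[4],A[5]; lo=5,mid=6 → 8 3 15 14 13 16 12 11 10 9 19 7 17
A[mid]=12<16: swap A[5],A[6]; lo=6,mid=7 → 8 3 15 14 13 12 16 11 10 9 19 7 17
A[mid]=11<16: swap A[6],A[7]; lo=7,mid=8 → 8 3 15 14 13 12 11 16 10 9 19 7 17
A[mid]=10<16: swap A[7],A[8]; lo=8,mid=9 → 8 3 15 14 13 12 11 10 16 9 19 7 17
A[mid]=9<16: swap A[8],A[9]; lo=9,mid=10 → 8 3 15 14 13 12 11 10 9 16 19 7 17
A[mid]=19>16: swap A[10],A[11]; hi=10 → 8 3 15 14 13 12 11 10 9 16 7 19 17
A[mid]=7<16: swap A[9],A[10]; lo=10,mid=11 → 8 3 15 14 13 12 11 10 9 7 16 19 17
end: lo=10, hi=10; A = 8 3 15 14 13 12 11 10 9 7 16 19 17

8 3 15 14 13 12 11 10 9 7 16 19 17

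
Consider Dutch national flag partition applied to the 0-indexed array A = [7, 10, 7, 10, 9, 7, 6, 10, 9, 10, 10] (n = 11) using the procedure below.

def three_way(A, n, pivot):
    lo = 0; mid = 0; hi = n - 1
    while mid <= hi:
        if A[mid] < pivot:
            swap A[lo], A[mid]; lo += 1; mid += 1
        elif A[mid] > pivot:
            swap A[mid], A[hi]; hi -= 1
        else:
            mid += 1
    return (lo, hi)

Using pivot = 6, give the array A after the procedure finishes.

[6, 7, 10, 9, 7, 10, 10, 9, 10, 10, 7]

pivot = 6; lo=0, mid=0, hi=10
A[mid]=7>6: swap A[0],A[10]; hi=9 → [10, 10, 7, 10, 9, 7, 6, 10, 9, 10, 7]
A[mid]=10>6: swap A[0],A[9]; hi=8 → [10, 10, 7, 10, 9, 7, 6, 10, 9, 10, 7]
A[mid]=10>6: swap A[0],A[8]; hi=7 → [9, 10, 7, 10, 9, 7, 6, 10, 10, 10, 7]
A[mid]=9>6: swap A[0],A[7]; hi=6 → [10, 10, 7, 10, 9, 7, 6, 9, 10, 10, 7]
A[mid]=10>6: swap A[0],A[6]; hi=5 → [6, 10, 7, 10, 9, 7, 10, 9, 10, 10, 7]
A[mid]=6=6: mid=1
A[mid]=10>6: swap A[1],A[5]; hi=4 → [6, 7, 7, 10, 9, 10, 10, 9, 10, 10, 7]
A[mid]=7>6: swap A[1],A[4]; hi=3 → [6, 9, 7, 10, 7, 10, 10, 9, 10, 10, 7]
A[mid]=9>6: swap A[1],A[3]; hi=2 → [6, 10, 7, 9, 7, 10, 10, 9, 10, 10, 7]
A[mid]=10>6: swap A[1],A[2]; hi=1 → [6, 7, 10, 9, 7, 10, 10, 9, 10, 10, 7]
A[mid]=7>6: swap A[1],A[1]; hi=0 → [6, 7, 10, 9, 7, 10, 10, 9, 10, 10, 7]
end: lo=0, hi=0; A = [6, 7, 10, 9, 7, 10, 10, 9, 10, 10, 7]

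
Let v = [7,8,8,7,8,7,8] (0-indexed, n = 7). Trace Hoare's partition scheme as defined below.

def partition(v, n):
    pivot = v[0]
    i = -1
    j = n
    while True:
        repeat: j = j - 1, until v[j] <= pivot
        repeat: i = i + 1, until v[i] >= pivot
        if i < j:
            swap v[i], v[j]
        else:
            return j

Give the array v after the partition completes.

pivot = v[0] = 7; i = -1, j = 7
j→5 (v[5]=7≤7), i→0 (v[0]=7≥7); i<j, swap → [7,8,8,7,8,7,8]
j→3 (v[3]=7≤7), i→1 (v[1]=8≥7); i<j, swap → [7,7,8,8,8,7,8]
j→1, i→2; i≥j, return j=1. v = [7,7,8,8,8,7,8]

[7,7,8,8,8,7,8]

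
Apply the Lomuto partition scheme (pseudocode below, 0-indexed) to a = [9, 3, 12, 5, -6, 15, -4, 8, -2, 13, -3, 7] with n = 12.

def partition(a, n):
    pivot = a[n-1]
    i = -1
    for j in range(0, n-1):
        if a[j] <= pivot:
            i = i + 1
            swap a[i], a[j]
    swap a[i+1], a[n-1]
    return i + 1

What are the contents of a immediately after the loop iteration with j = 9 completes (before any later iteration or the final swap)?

pivot = a[11] = 7; i = -1
j=0: a[0]=9 > 7 → no swap
j=1: a[1]=3 ≤ 7 → i=0, swap a[0],a[1] → [3, 9, 12, 5, -6, 15, -4, 8, -2, 13, -3, 7]
j=2: a[2]=12 > 7 → no swap
j=3: a[3]=5 ≤ 7 → i=1, swap a[1],a[3] → [3, 5, 12, 9, -6, 15, -4, 8, -2, 13, -3, 7]
j=4: a[4]=-6 ≤ 7 → i=2, swap a[2],a[4] → [3, 5, -6, 9, 12, 15, -4, 8, -2, 13, -3, 7]
j=5: a[5]=15 > 7 → no swap
j=6: a[6]=-4 ≤ 7 → i=3, swap a[3],a[6] → [3, 5, -6, -4, 12, 15, 9, 8, -2, 13, -3, 7]
j=7: a[7]=8 > 7 → no swap
j=8: a[8]=-2 ≤ 7 → i=4, swap a[4],a[8] → [3, 5, -6, -4, -2, 15, 9, 8, 12, 13, -3, 7]
j=9: a[9]=13 > 7 → no swap
(after j=9) a = [3, 5, -6, -4, -2, 15, 9, 8, 12, 13, -3, 7]

[3, 5, -6, -4, -2, 15, 9, 8, 12, 13, -3, 7]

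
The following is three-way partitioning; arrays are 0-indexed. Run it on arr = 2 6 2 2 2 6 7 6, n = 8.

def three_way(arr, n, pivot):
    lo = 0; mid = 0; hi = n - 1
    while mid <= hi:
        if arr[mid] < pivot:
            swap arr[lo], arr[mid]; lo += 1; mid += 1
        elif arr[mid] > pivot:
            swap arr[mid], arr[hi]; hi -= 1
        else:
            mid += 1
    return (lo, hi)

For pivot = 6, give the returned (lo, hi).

(4, 6)

lo=0 mid=0 hi=7
2<6: swap(0,0), lo=1 mid=1 ⇒ 2 6 2 2 2 6 7 6
6=6: mid=2
2<6: swap(1,2), lo=2 mid=3 ⇒ 2 2 6 2 2 6 7 6
2<6: swap(2,3), lo=3 mid=4 ⇒ 2 2 2 6 2 6 7 6
2<6: swap(3,4), lo=4 mid=5 ⇒ 2 2 2 2 6 6 7 6
6=6: mid=6
7>6: swap(6,7), hi=6 ⇒ 2 2 2 2 6 6 6 7
6=6: mid=7
done. lo=4 hi=6; arr=2 2 2 2 6 6 6 7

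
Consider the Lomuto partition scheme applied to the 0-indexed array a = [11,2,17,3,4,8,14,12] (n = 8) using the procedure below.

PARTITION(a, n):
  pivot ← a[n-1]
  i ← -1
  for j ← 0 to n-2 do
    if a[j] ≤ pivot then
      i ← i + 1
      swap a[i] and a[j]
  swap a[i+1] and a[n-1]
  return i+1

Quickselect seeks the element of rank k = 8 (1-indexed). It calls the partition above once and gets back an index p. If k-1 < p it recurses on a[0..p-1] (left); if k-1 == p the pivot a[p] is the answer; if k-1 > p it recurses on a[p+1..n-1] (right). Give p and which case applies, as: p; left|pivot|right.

5; right

pivot = a[7] = 12; i = -1
j=0: a[0]=11 ≤ 12 → i=0, swap a[0],a[0] (no change) → [11,2,17,3,4,8,14,12]
j=1: a[1]=2 ≤ 12 → i=1, swap a[1],a[1] (no change) → [11,2,17,3,4,8,14,12]
j=2: a[2]=17 > 12 → no swap
j=3: a[3]=3 ≤ 12 → i=2, swap a[2],a[3] → [11,2,3,17,4,8,14,12]
j=4: a[4]=4 ≤ 12 → i=3, swap a[3],a[4] → [11,2,3,4,17,8,14,12]
j=5: a[5]=8 ≤ 12 → i=4, swap a[4],a[5] → [11,2,3,4,8,17,14,12]
j=6: a[6]=14 > 12 → no swap
final swap a[5],a[7] → [11,2,3,4,8,12,14,17]; return 5
p = 5; k-1 = 7 > 5 ⇒ right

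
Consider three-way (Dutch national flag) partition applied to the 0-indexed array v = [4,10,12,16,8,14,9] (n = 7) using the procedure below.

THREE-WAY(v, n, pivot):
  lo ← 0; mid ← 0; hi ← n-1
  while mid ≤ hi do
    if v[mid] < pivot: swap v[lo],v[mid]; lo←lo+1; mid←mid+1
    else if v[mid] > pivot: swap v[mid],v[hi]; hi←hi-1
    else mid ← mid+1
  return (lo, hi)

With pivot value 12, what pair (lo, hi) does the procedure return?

(4, 4)

lo=0 mid=0 hi=6
4<12: swap(0,0), lo=1 mid=1 ⇒ [4,10,12,16,8,14,9]
10<12: swap(1,1), lo=2 mid=2 ⇒ [4,10,12,16,8,14,9]
12=12: mid=3
16>12: swap(3,6), hi=5 ⇒ [4,10,12,9,8,14,16]
9<12: swap(2,3), lo=3 mid=4 ⇒ [4,10,9,12,8,14,16]
8<12: swap(3,4), lo=4 mid=5 ⇒ [4,10,9,8,12,14,16]
14>12: swap(5,5), hi=4 ⇒ [4,10,9,8,12,14,16]
done. lo=4 hi=4; v=[4,10,9,8,12,14,16]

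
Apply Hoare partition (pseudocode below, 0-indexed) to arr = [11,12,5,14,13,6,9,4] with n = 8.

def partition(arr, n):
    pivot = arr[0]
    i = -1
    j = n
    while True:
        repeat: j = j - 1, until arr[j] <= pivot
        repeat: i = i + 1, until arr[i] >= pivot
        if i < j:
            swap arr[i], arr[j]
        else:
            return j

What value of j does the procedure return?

3

pivot=11
j stops at 7 (4), i stops at 0 (11); swap ⇒ [4,12,5,14,13,6,9,11]
j stops at 6 (9), i stops at 1 (12); swap ⇒ [4,9,5,14,13,6,12,11]
j stops at 5 (6), i stops at 3 (14); swap ⇒ [4,9,5,6,13,14,12,11]
j stops at 3, i stops at 4; i≥j ⇒ return 3. arr=[4,9,5,6,13,14,12,11]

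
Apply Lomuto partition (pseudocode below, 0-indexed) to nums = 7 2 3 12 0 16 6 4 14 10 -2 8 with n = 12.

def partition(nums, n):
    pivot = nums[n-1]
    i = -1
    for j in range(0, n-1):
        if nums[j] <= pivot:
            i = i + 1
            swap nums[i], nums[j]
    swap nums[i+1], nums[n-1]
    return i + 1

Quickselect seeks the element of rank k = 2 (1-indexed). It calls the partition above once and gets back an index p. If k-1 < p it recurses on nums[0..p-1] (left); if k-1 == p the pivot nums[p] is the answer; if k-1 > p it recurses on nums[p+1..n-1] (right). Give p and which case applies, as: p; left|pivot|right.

7; left

pivot=8, i=-1
j=0: 7≤8, i=0, swap(0,0) ⇒ 7 2 3 12 0 16 6 4 14 10 -2 8
j=1: 2≤8, i=1, swap(1,1) ⇒ 7 2 3 12 0 16 6 4 14 10 -2 8
j=2: 3≤8, i=2, swap(2,2) ⇒ 7 2 3 12 0 16 6 4 14 10 -2 8
j=3: 12>8, skip
j=4: 0≤8, i=3, swap(3,4) ⇒ 7 2 3 0 12 16 6 4 14 10 -2 8
j=5: 16>8, skip
j=6: 6≤8, i=4, swap(4,6) ⇒ 7 2 3 0 6 16 12 4 14 10 -2 8
j=7: 4≤8, i=5, swap(5,7) ⇒ 7 2 3 0 6 4 12 16 14 10 -2 8
j=8: 14>8, skip
j=9: 10>8, skip
j=10: -2≤8, i=6, swap(6,10) ⇒ 7 2 3 0 6 4 -2 16 14 10 12 8
swap(7,11) ⇒ 7 2 3 0 6 4 -2 8 14 10 12 16; return 7
p = 7; k-1 = 1 < 7 ⇒ left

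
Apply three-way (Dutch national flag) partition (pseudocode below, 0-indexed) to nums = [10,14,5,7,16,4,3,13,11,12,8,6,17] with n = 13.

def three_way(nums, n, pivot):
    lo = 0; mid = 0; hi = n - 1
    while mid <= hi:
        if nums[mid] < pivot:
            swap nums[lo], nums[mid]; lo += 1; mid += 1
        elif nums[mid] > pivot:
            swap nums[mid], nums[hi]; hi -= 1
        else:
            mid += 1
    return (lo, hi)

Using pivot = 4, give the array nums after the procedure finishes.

pivot = 4; lo=0, mid=0, hi=12
nums[mid]=10>4: swap nums[0],nums[12]; hi=11 → [17,14,5,7,16,4,3,13,11,12,8,6,10]
nums[mid]=17>4: swap nums[0],nums[11]; hi=10 → [6,14,5,7,16,4,3,13,11,12,8,17,10]
nums[mid]=6>4: swap nums[0],nums[10]; hi=9 → [8,14,5,7,16,4,3,13,11,12,6,17,10]
nums[mid]=8>4: swap nums[0],nums[9]; hi=8 → [12,14,5,7,16,4,3,13,11,8,6,17,10]
nums[mid]=12>4: swap nums[0],nums[8]; hi=7 → [11,14,5,7,16,4,3,13,12,8,6,17,10]
nums[mid]=11>4: swap nums[0],nums[7]; hi=6 → [13,14,5,7,16,4,3,11,12,8,6,17,10]
nums[mid]=13>4: swap nums[0],nums[6]; hi=5 → [3,14,5,7,16,4,13,11,12,8,6,17,10]
nums[mid]=3<4: swap nums[0],nums[0]; lo=1,mid=1 → [3,14,5,7,16,4,13,11,12,8,6,17,10]
nums[mid]=14>4: swap nums[1],nums[5]; hi=4 → [3,4,5,7,16,14,13,11,12,8,6,17,10]
nums[mid]=4=4: mid=2
nums[mid]=5>4: swap nums[2],nums[4]; hi=3 → [3,4,16,7,5,14,13,11,12,8,6,17,10]
nums[mid]=16>4: swap nums[2],nums[3]; hi=2 → [3,4,7,16,5,14,13,11,12,8,6,17,10]
nums[mid]=7>4: swap nums[2],nums[2]; hi=1 → [3,4,7,16,5,14,13,11,12,8,6,17,10]
end: lo=1, hi=1; nums = [3,4,7,16,5,14,13,11,12,8,6,17,10]

[3,4,7,16,5,14,13,11,12,8,6,17,10]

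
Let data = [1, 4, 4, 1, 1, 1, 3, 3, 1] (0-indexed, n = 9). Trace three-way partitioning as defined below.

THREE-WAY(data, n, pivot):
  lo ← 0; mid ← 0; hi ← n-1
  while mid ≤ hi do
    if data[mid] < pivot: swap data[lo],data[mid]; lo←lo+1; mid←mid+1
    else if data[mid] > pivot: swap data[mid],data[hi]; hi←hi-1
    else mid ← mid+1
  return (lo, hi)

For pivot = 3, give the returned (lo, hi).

(5, 6)

pivot = 3; lo=0, mid=0, hi=8
data[mid]=1<3: swap data[0],data[0]; lo=1,mid=1 → [1, 4, 4, 1, 1, 1, 3, 3, 1]
data[mid]=4>3: swap data[1],data[8]; hi=7 → [1, 1, 4, 1, 1, 1, 3, 3, 4]
data[mid]=1<3: swap data[1],data[1]; lo=2,mid=2 → [1, 1, 4, 1, 1, 1, 3, 3, 4]
data[mid]=4>3: swap data[2],data[7]; hi=6 → [1, 1, 3, 1, 1, 1, 3, 4, 4]
data[mid]=3=3: mid=3
data[mid]=1<3: swap data[2],data[3]; lo=3,mid=4 → [1, 1, 1, 3, 1, 1, 3, 4, 4]
data[mid]=1<3: swap data[3],data[4]; lo=4,mid=5 → [1, 1, 1, 1, 3, 1, 3, 4, 4]
data[mid]=1<3: swap data[4],data[5]; lo=5,mid=6 → [1, 1, 1, 1, 1, 3, 3, 4, 4]
data[mid]=3=3: mid=7
end: lo=5, hi=6; data = [1, 1, 1, 1, 1, 3, 3, 4, 4]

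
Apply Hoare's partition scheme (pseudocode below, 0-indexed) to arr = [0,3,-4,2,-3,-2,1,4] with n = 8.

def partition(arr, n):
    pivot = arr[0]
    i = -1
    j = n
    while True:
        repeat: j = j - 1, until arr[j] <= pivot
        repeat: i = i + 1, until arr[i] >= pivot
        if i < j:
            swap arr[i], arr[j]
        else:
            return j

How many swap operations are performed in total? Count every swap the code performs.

2

pivot=0
j stops at 5 (-2), i stops at 0 (0); swap ⇒ [-2,3,-4,2,-3,0,1,4]
j stops at 4 (-3), i stops at 1 (3); swap ⇒ [-2,-3,-4,2,3,0,1,4]
j stops at 2, i stops at 3; i≥j ⇒ return 2. arr=[-2,-3,-4,2,3,0,1,4]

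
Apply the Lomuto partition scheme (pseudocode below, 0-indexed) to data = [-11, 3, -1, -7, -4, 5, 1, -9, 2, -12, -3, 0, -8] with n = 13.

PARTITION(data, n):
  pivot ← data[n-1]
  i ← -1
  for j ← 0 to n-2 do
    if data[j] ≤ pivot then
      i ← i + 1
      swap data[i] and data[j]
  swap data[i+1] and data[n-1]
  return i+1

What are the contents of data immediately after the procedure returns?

pivot = data[12] = -8; i = -1
j=0: data[0]=-11 ≤ -8 → i=0, swap data[0],data[0] (no change) → [-11, 3, -1, -7, -4, 5, 1, -9, 2, -12, -3, 0, -8]
j=1: data[1]=3 > -8 → no swap
j=2: data[2]=-1 > -8 → no swap
j=3: data[3]=-7 > -8 → no swap
j=4: data[4]=-4 > -8 → no swap
j=5: data[5]=5 > -8 → no swap
j=6: data[6]=1 > -8 → no swap
j=7: data[7]=-9 ≤ -8 → i=1, swap data[1],data[7] → [-11, -9, -1, -7, -4, 5, 1, 3, 2, -12, -3, 0, -8]
j=8: data[8]=2 > -8 → no swap
j=9: data[9]=-12 ≤ -8 → i=2, swap data[2],data[9] → [-11, -9, -12, -7, -4, 5, 1, 3, 2, -1, -3, 0, -8]
j=10: data[10]=-3 > -8 → no swap
j=11: data[11]=0 > -8 → no swap
final swap data[3],data[12] → [-11, -9, -12, -8, -4, 5, 1, 3, 2, -1, -3, 0, -7]; return 3

[-11, -9, -12, -8, -4, 5, 1, 3, 2, -1, -3, 0, -7]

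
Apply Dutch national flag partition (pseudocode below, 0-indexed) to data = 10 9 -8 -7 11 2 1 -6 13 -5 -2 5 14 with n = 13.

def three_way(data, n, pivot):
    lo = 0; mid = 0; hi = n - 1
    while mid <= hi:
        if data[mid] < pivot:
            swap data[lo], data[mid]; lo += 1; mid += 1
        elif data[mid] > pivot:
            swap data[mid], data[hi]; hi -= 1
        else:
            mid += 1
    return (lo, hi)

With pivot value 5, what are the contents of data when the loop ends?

-2 -8 -7 -5 2 1 -6 5 13 11 9 14 10

lo=0 mid=0 hi=12
10>5: swap(0,12), hi=11 ⇒ 14 9 -8 -7 11 2 1 -6 13 -5 -2 5 10
14>5: swap(0,11), hi=10 ⇒ 5 9 -8 -7 11 2 1 -6 13 -5 -2 14 10
5=5: mid=1
9>5: swap(1,10), hi=9 ⇒ 5 -2 -8 -7 11 2 1 -6 13 -5 9 14 10
-2<5: swap(0,1), lo=1 mid=2 ⇒ -2 5 -8 -7 11 2 1 -6 13 -5 9 14 10
-8<5: swap(1,2), lo=2 mid=3 ⇒ -2 -8 5 -7 11 2 1 -6 13 -5 9 14 10
-7<5: swap(2,3), lo=3 mid=4 ⇒ -2 -8 -7 5 11 2 1 -6 13 -5 9 14 10
11>5: swap(4,9), hi=8 ⇒ -2 -8 -7 5 -5 2 1 -6 13 11 9 14 10
-5<5: swap(3,4), lo=4 mid=5 ⇒ -2 -8 -7 -5 5 2 1 -6 13 11 9 14 10
2<5: swap(4,5), lo=5 mid=6 ⇒ -2 -8 -7 -5 2 5 1 -6 13 11 9 14 10
1<5: swap(5,6), lo=6 mid=7 ⇒ -2 -8 -7 -5 2 1 5 -6 13 11 9 14 10
-6<5: swap(6,7), lo=7 mid=8 ⇒ -2 -8 -7 -5 2 1 -6 5 13 11 9 14 10
13>5: swap(8,8), hi=7 ⇒ -2 -8 -7 -5 2 1 -6 5 13 11 9 14 10
done. lo=7 hi=7; data=-2 -8 -7 -5 2 1 -6 5 13 11 9 14 10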